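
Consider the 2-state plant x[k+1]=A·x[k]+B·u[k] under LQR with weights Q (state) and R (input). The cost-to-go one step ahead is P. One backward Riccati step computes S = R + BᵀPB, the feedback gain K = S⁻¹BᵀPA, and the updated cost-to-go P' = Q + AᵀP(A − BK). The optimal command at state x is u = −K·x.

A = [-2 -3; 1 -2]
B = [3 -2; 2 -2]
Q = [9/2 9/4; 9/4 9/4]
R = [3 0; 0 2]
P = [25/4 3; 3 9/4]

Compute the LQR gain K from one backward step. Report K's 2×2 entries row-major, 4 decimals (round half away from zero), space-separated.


-0.3296 -0.5531 0.0214 0.5698

BᵀP = [24.7500 13.5000; -18.5000 -10.5000]
S = R + BᵀPB = [3 0; 0 2] + [101.2500 -76.5000; -76.5000 58.0000] = [104.2500 -76.5000; -76.5000 60.0000]
BᵀPA = [-36.0000 -101.2500; 26.5000 76.5000]
K = S⁻¹·BᵀPA = [-0.3296 -0.5531; 0.0214 0.5698]
A−BK = [-0.9683 -0.2011; 1.7020 0.2458]
AᵀP(A−BK) = [2.8166 0.9888; 0.9888 1.6592]
P' = Q + AᵀP(A−BK) = [7.3166 3.2388; 3.2388 3.9092]
tr(P') = 11.2258


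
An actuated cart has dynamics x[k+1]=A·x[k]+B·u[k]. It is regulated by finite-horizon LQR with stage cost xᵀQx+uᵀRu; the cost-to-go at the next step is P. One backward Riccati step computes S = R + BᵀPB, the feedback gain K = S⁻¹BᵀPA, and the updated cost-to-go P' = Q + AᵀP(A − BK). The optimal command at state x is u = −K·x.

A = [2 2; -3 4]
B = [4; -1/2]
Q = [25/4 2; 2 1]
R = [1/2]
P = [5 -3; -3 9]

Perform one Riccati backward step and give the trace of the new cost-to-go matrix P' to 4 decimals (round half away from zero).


BᵀP = [21.5000 -16.5000]
S = R + BᵀPB = [1/2] + [94.2500] = [94.7500]
BᵀPA = [92.5000 -23.0000]
K = S⁻¹·BᵀPA = [0.9763 -0.2427]
A−BK = [-1.9050 2.9710; -2.5119 3.8786]
AᵀP(A−BK) = [46.6966 -71.5462; -71.5462 110.4169]
P' = Q + AᵀP(A−BK) = [52.9466 -69.5462; -69.5462 111.4169]
tr(P') = 164.3635

164.3635


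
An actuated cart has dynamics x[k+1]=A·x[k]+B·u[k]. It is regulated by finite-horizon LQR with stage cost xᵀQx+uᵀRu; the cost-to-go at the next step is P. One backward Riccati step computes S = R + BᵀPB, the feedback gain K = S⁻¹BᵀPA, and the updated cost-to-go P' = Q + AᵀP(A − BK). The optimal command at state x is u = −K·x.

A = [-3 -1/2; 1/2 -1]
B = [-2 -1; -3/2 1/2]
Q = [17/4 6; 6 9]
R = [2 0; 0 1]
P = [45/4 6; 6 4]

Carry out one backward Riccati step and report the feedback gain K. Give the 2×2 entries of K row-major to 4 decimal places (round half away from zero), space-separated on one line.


BᵀP = [-31.5000 -18.0000; -8.2500 -4.0000]
S = R + BᵀPB = [2 0; 0 1] + [90.0000 22.5000; 22.5000 6.2500] = [92.0000 22.5000; 22.5000 7.2500]
BᵀPA = [85.5000 33.7500; 22.7500 8.1250]
K = S⁻¹·BᵀPA = [0.6719 0.3849; 1.0529 -0.0739]
A−BK = [-0.6034 0.1960; 0.9813 -0.3857]
AᵀP(A−BK) = [2.8538 0.1454; 0.1454 0.4219]
P' = Q + AᵀP(A−BK) = [7.1038 6.1454; 6.1454 9.4219]
tr(P') = 16.5257

0.6719 0.3849 1.0529 -0.0739


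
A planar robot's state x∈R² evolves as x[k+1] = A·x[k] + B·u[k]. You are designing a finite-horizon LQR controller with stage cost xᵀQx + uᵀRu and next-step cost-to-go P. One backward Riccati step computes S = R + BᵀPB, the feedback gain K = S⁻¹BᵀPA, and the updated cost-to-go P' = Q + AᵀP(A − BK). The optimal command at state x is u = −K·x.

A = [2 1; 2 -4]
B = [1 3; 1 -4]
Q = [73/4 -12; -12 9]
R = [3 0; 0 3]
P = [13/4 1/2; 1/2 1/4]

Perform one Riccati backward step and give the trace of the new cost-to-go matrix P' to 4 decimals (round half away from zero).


BᵀP = [3.7500 0.7500; 7.7500 0.5000]
S = R + BᵀPB = [3 0; 0 3] + [4.5000 8.2500; 8.2500 21.2500] = [7.5000 8.2500; 8.2500 24.2500]
BᵀPA = [9.0000 0.7500; 16.5000 5.7500]
K = S⁻¹·BᵀPA = [0.7216 -0.2570; 0.4349 0.3245]
A−BK = [-0.0264 0.2834; 3.0181 -2.4448]
AᵀP(A−BK) = [4.3295 -1.5420; -1.5420 1.5766]
P' = Q + AᵀP(A−BK) = [22.5795 -13.5420; -13.5420 10.5766]
tr(P') = 33.1561

33.1561


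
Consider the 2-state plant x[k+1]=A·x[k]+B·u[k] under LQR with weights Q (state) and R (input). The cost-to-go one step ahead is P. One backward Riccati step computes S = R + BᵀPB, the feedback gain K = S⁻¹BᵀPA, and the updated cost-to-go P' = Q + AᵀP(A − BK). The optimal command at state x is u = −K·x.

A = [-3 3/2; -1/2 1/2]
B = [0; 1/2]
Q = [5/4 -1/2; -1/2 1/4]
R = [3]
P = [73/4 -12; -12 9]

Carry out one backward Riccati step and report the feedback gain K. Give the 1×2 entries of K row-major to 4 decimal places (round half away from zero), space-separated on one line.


3.0000 -1.2857

BᵀP = [-6.0000 4.5000]
S = R + BᵀPB = [3] + [2.2500] = [5.2500]
BᵀPA = [15.7500 -6.7500]
K = S⁻¹·BᵀPA = [3.0000 -1.2857]
A−BK = [-3.0000 1.5000; -2.0000 1.1429]
AᵀP(A−BK) = [83.2500 -37.1250; -37.1250 16.6339]
P' = Q + AᵀP(A−BK) = [84.5000 -37.6250; -37.6250 16.8839]
tr(P') = 101.3839


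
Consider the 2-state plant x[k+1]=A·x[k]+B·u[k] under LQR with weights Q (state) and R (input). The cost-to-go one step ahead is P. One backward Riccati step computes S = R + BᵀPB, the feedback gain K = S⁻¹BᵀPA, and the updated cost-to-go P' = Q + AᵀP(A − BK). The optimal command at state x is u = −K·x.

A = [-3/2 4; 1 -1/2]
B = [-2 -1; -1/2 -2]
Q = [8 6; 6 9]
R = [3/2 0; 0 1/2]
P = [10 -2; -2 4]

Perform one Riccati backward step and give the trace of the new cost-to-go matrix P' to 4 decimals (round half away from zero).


BᵀP = [-19.0000 2.0000; -6.0000 -6.0000]
S = R + BᵀPB = [3/2 0; 0 1/2] + [37.0000 15.0000; 15.0000 18.0000] = [38.5000 15.0000; 15.0000 18.5000]
BᵀPA = [30.5000 -77.0000; 3.0000 -21.0000]
K = S⁻¹·BᵀPA = [1.0657 -2.2771; -0.7019 0.7111]
A−BK = [-0.0705 0.1570; 0.1290 -0.2163]
AᵀP(A−BK) = [2.1026 -4.1829; -4.1829 8.5998]
P' = Q + AᵀP(A−BK) = [10.1026 1.8171; 1.8171 17.5998]
tr(P') = 27.7024

27.7024


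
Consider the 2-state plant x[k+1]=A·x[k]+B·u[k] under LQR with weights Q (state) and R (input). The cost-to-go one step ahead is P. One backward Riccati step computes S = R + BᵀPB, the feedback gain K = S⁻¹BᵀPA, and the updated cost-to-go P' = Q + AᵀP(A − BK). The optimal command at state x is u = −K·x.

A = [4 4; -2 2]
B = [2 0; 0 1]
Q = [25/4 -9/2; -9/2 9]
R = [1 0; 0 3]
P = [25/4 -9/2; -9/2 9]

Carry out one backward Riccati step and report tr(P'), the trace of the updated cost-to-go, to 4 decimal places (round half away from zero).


38.7305

BᵀP = [12.5000 -9.0000; -4.5000 9.0000]
S = R + BᵀPB = [1 0; 0 3] + [25.0000 -9.0000; -9.0000 9.0000] = [26.0000 -9.0000; -9.0000 12.0000]
BᵀPA = [68.0000 32.0000; -36.0000 0.0000]
K = S⁻¹·BᵀPA = [2.1299 1.6623; -1.4026 1.2468]
A−BK = [-0.2597 0.6753; -0.5974 0.7532]
AᵀP(A−BK) = [12.6753 -4.1558; -4.1558 10.8052]
P' = Q + AᵀP(A−BK) = [18.9253 -8.6558; -8.6558 19.8052]
tr(P') = 38.7305


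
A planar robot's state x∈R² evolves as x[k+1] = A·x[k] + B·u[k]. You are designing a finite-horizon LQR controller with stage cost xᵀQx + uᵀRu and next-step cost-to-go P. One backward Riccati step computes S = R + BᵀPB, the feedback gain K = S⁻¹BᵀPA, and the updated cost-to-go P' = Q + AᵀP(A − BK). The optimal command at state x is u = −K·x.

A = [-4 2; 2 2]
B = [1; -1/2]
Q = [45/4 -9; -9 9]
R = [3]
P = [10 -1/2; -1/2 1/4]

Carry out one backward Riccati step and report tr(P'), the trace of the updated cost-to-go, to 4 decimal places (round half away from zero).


BᵀP = [10.2500 -0.6250]
S = R + BᵀPB = [3] + [10.5625] = [13.5625]
BᵀPA = [-42.2500 19.2500]
K = S⁻¹·BᵀPA = [-3.1152 1.4194]
A−BK = [-0.8848 0.5806; 0.4424 2.7097]
AᵀP(A−BK) = [37.3825 -17.0323; -17.0323 9.6774]
P' = Q + AᵀP(A−BK) = [48.6325 -26.0323; -26.0323 18.6774]
tr(P') = 67.3099

67.3099


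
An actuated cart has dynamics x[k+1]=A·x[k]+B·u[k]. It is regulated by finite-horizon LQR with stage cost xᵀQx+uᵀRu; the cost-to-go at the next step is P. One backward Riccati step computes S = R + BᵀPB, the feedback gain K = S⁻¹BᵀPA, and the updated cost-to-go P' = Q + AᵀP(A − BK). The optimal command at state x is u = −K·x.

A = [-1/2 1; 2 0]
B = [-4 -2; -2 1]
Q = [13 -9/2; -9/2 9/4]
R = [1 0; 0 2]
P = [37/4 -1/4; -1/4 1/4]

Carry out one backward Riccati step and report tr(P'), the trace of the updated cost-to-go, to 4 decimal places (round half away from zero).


BᵀP = [-36.5000 0.5000; -18.7500 0.7500]
S = R + BᵀPB = [1 0; 0 2] + [145.0000 73.5000; 73.5000 38.2500] = [146.0000 73.5000; 73.5000 40.2500]
BᵀPA = [19.2500 -36.5000; 10.8750 -18.7500]
K = S⁻¹·BᵀPA = [-0.0517 -0.1919; 0.3645 -0.1154]
A−BK = [0.0224 0.0016; 1.5322 -0.2683]
AᵀP(A−BK) = [0.8428 -0.1758; -0.1758 0.0817]
P' = Q + AᵀP(A−BK) = [13.8428 -4.6758; -4.6758 2.3317]
tr(P') = 16.1745

16.1745


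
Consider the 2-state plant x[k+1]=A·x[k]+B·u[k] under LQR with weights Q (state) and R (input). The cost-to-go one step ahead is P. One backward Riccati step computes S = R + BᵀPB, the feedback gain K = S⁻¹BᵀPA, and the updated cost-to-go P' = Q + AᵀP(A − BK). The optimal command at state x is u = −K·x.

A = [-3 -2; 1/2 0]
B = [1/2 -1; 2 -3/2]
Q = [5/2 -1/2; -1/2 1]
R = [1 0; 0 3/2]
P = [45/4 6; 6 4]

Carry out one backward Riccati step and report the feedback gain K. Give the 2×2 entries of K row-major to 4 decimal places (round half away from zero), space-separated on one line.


-0.1481 -0.1912 1.2502 0.8547

BᵀP = [17.6250 11.0000; -20.2500 -12.0000]
S = R + BᵀPB = [1 0; 0 3/2] + [30.8125 -34.1250; -34.1250 38.2500] = [31.8125 -34.1250; -34.1250 39.7500]
BᵀPA = [-47.3750 -35.2500; 54.7500 40.5000]
K = S⁻¹·BᵀPA = [-0.1481 -0.1912; 1.2502 0.8547]
A−BK = [-1.6757 -1.0497; 2.6715 1.6645]
AᵀP(A−BK) = [8.7844 5.6457; 5.6457 3.6439]
P' = Q + AᵀP(A−BK) = [11.2844 5.1457; 5.1457 4.6439]
tr(P') = 15.9283


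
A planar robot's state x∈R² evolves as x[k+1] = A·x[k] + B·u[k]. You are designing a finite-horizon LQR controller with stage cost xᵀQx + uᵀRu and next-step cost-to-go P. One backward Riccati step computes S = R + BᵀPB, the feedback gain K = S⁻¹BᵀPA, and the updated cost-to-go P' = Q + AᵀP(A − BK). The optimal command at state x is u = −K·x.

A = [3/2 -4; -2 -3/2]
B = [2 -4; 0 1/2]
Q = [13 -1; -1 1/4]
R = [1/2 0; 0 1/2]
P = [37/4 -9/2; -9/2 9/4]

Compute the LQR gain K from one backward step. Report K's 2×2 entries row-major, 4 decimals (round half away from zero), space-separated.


BᵀP = [18.5000 -9.0000; -39.2500 19.1250]
S = R + BᵀPB = [1/2 0; 0 1/2] + [37.0000 -78.5000; -78.5000 166.5625] = [37.5000 -78.5000; -78.5000 167.0625]
BᵀPA = [45.7500 -60.5000; -97.1250 128.3125]
K = S⁻¹·BᵀPA = [0.1832 -0.3387; -0.4953 0.6089]
A−BK = [-0.8475 -0.8870; -1.7524 -1.8044]
AᵀP(A−BK) = [0.3264 0.0101; 0.0101 0.4415]
P' = Q + AᵀP(A−BK) = [13.3264 -0.9899; -0.9899 0.6915]
tr(P') = 14.0179

0.1832 -0.3387 -0.4953 0.6089


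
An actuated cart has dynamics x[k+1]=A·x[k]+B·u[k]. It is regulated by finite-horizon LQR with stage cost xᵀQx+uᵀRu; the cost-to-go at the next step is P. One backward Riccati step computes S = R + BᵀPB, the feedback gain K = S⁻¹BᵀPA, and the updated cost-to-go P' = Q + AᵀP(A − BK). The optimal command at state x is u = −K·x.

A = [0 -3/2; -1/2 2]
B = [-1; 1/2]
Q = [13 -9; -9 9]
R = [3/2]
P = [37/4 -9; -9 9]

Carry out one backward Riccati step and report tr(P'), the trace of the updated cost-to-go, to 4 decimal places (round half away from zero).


BᵀP = [-13.7500 13.5000]
S = R + BᵀPB = [3/2] + [20.5000] = [22.0000]
BᵀPA = [-6.7500 47.6250]
K = S⁻¹·BᵀPA = [-0.3068 2.1648]
A−BK = [-0.3068 0.6648; -0.3466 0.9176]
AᵀP(A−BK) = [0.1790 -1.1378; -1.1378 7.7152]
P' = Q + AᵀP(A−BK) = [13.1790 -10.1378; -10.1378 16.7152]
tr(P') = 29.8942

29.8942


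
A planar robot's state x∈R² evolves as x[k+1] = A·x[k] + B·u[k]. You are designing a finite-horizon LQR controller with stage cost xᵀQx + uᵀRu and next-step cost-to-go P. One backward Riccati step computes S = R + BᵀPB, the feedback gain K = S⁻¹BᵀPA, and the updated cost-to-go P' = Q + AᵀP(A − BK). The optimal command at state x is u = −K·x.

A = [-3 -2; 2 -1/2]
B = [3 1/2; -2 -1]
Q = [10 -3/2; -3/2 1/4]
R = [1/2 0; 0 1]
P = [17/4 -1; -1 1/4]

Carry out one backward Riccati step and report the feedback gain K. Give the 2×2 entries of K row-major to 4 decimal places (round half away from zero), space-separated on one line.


BᵀP = [14.7500 -3.5000; 3.1250 -0.7500]
S = R + BᵀPB = [1/2 0; 0 1] + [51.2500 10.8750; 10.8750 2.3125] = [51.7500 10.8750; 10.8750 3.3125]
BᵀPA = [-51.2500 -27.7500; -10.8750 -5.8750]
K = S⁻¹·BᵀPA = [-0.9688 -0.5273; -0.1023 -0.0423]
A−BK = [-0.0423 -0.3968; -0.0400 -1.5970]
AᵀP(A−BK) = [0.4844 0.2637; 0.2637 0.1802]
P' = Q + AᵀP(A−BK) = [10.4844 -1.2363; -1.2363 0.4302]
tr(P') = 10.9146

-0.9688 -0.5273 -0.1023 -0.0423


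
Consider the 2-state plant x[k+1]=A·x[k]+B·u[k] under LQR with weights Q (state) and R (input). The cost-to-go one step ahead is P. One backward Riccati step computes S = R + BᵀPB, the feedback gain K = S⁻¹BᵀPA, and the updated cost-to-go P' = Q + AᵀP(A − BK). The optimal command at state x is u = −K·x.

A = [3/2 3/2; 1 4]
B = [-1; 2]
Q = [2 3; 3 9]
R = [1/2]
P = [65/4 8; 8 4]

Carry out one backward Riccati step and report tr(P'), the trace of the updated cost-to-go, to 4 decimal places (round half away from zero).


271.7500

BᵀP = [-0.2500 0.0000]
S = R + BᵀPB = [1/2] + [0.2500] = [0.7500]
BᵀPA = [-0.3750 -0.3750]
K = S⁻¹·BᵀPA = [-0.5000 -0.5000]
A−BK = [1.0000 1.0000; 2.0000 5.0000]
AᵀP(A−BK) = [64.3750 112.3750; 112.3750 196.3750]
P' = Q + AᵀP(A−BK) = [66.3750 115.3750; 115.3750 205.3750]
tr(P') = 271.7500


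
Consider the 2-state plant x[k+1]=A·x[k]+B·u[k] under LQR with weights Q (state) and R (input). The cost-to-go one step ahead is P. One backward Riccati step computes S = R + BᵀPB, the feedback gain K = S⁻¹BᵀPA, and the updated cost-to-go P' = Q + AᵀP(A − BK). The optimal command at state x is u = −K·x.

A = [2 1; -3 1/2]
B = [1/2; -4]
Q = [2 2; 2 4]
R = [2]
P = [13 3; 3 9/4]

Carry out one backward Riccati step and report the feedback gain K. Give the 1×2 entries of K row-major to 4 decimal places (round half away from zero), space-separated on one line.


BᵀP = [-5.5000 -7.5000]
S = R + BᵀPB = [2] + [27.2500] = [29.2500]
BᵀPA = [11.5000 -9.2500]
K = S⁻¹·BᵀPA = [0.3932 -0.3162]
A−BK = [1.8034 1.1581; -1.4274 -0.7650]
AᵀP(A−BK) = [31.7286 20.2618; 20.2618 13.6373]
P' = Q + AᵀP(A−BK) = [33.7286 22.2618; 22.2618 17.6373]
tr(P') = 51.3659

0.3932 -0.3162


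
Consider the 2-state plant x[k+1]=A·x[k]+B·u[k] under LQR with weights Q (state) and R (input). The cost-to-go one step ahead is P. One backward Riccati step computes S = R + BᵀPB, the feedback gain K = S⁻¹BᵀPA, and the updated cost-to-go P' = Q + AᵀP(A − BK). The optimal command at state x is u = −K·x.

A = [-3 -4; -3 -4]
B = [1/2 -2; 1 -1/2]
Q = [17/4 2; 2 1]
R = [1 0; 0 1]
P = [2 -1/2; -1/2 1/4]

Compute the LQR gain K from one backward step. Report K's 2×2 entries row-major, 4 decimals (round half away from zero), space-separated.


-0.3821 -0.5095 1.0224 1.3632

BᵀP = [0.5000 0.0000; -3.7500 0.8750]
S = R + BᵀPB = [1 0; 0 1] + [0.2500 -1.0000; -1.0000 7.0625] = [1.2500 -1.0000; -1.0000 8.0625]
BᵀPA = [-1.5000 -2.0000; 8.6250 11.5000]
K = S⁻¹·BᵀPA = [-0.3821 -0.5095; 1.0224 1.3632]
A−BK = [-0.7642 -1.0189; -2.1067 -2.8090]
AᵀP(A−BK) = [1.8589 2.4785; 2.4785 3.3046]
P' = Q + AᵀP(A−BK) = [6.1089 4.4785; 4.4785 4.3046]
tr(P') = 10.4135


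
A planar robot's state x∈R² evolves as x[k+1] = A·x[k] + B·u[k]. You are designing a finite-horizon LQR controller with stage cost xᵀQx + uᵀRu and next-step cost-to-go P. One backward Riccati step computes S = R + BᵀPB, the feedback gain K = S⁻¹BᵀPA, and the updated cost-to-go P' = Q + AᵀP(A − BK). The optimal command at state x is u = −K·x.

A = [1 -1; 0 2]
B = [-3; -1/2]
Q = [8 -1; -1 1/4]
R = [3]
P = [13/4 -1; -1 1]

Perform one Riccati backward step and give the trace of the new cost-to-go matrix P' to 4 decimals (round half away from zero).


BᵀP = [-9.2500 2.5000]
S = R + BᵀPB = [3] + [26.5000] = [29.5000]
BᵀPA = [-9.2500 14.2500]
K = S⁻¹·BᵀPA = [-0.3136 0.4831]
A−BK = [0.0593 0.4492; -0.1568 2.2415]
AᵀP(A−BK) = [0.3496 -0.7818; -0.7818 4.3665]
P' = Q + AᵀP(A−BK) = [8.3496 -1.7818; -1.7818 4.6165]
tr(P') = 12.9661

12.9661


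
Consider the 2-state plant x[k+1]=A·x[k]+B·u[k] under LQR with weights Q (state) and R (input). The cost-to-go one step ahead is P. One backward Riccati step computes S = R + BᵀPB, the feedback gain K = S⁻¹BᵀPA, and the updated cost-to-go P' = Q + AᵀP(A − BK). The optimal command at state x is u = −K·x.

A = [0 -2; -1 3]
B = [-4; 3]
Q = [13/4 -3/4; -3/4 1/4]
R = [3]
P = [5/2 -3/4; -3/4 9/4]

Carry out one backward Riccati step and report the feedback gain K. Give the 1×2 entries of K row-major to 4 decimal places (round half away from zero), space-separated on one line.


-0.1200 0.6615

BᵀP = [-12.2500 9.7500]
S = R + BᵀPB = [3] + [78.2500] = [81.2500]
BᵀPA = [-9.7500 53.7500]
K = S⁻¹·BᵀPA = [-0.1200 0.6615]
A−BK = [-0.4800 0.6462; -0.6400 1.0154]
AᵀP(A−BK) = [1.0800 -1.8000; -1.8000 3.6923]
P' = Q + AᵀP(A−BK) = [4.3300 -2.5500; -2.5500 3.9423]
tr(P') = 8.2723


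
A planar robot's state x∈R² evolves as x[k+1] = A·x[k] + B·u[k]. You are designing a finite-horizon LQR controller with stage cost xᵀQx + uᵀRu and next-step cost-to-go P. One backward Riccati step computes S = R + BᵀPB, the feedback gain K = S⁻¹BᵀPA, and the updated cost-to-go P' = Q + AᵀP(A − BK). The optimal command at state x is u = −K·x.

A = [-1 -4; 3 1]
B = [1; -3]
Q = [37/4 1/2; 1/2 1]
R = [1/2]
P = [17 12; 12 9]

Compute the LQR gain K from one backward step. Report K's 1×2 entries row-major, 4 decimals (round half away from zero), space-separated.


-0.9811 2.3019

BᵀP = [-19.0000 -15.0000]
S = R + BᵀPB = [1/2] + [26.0000] = [26.5000]
BᵀPA = [-26.0000 61.0000]
K = S⁻¹·BᵀPA = [-0.9811 2.3019]
A−BK = [-0.0189 -6.3019; 0.0566 7.9057]
AᵀP(A−BK) = [0.4906 -1.1509; -1.1509 44.5849]
P' = Q + AᵀP(A−BK) = [9.7406 -0.6509; -0.6509 45.5849]
tr(P') = 55.3255


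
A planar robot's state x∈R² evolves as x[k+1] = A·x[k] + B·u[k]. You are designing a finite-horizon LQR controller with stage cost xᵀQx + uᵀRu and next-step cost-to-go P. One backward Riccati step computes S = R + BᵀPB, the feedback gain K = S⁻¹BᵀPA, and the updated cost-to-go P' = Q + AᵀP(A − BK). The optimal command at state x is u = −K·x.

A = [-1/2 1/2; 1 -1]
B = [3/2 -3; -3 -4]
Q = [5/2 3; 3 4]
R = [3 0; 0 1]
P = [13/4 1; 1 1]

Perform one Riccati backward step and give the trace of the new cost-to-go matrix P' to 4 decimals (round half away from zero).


6.9727

BᵀP = [1.8750 -1.5000; -13.7500 -7.0000]
S = R + BᵀPB = [3 0; 0 1] + [7.3125 0.3750; 0.3750 69.2500] = [10.3125 0.3750; 0.3750 70.2500]
BᵀPA = [-2.4375 2.4375; -0.1250 0.1250]
K = S⁻¹·BᵀPA = [-0.2363 0.2363; -0.0005 0.0005]
A−BK = [-0.1470 0.1470; 0.2889 -0.2889]
AᵀP(A−BK) = [0.2363 -0.2363; -0.2363 0.2363]
P' = Q + AᵀP(A−BK) = [2.7363 2.7637; 2.7637 4.2363]
tr(P') = 6.9727


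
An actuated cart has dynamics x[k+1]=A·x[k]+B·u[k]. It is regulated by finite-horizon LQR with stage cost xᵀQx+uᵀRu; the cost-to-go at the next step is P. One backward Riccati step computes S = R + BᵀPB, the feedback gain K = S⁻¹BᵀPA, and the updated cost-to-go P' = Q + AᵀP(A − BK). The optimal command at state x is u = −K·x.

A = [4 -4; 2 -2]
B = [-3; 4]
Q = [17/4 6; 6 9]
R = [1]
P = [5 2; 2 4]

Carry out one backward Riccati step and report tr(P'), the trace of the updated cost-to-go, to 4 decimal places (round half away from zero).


267.1855

BᵀP = [-7.0000 10.0000]
S = R + BᵀPB = [1] + [61.0000] = [62.0000]
BᵀPA = [-8.0000 8.0000]
K = S⁻¹·BᵀPA = [-0.1290 0.1290]
A−BK = [3.6129 -3.6129; 2.5161 -2.5161]
AᵀP(A−BK) = [126.9677 -126.9677; -126.9677 126.9677]
P' = Q + AᵀP(A−BK) = [131.2177 -120.9677; -120.9677 135.9677]
tr(P') = 267.1855


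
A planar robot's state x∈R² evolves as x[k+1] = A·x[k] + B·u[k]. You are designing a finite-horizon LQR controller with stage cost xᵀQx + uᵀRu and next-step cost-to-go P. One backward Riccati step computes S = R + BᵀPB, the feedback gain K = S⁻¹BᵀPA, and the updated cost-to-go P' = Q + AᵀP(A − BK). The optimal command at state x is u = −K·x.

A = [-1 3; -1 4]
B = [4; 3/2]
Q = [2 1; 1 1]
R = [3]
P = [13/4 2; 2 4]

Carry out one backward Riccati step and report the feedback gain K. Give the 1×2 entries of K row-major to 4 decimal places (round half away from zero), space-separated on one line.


BᵀP = [16.0000 14.0000]
S = R + BᵀPB = [3] + [85.0000] = [88.0000]
BᵀPA = [-30.0000 104.0000]
K = S⁻¹·BᵀPA = [-0.3409 1.1818]
A−BK = [0.3636 -1.7273; -0.4886 2.2273]
AᵀP(A−BK) = [1.0227 -4.2955; -4.2955 18.3409]
P' = Q + AᵀP(A−BK) = [3.0227 -3.2955; -3.2955 19.3409]
tr(P') = 22.3636

-0.3409 1.1818


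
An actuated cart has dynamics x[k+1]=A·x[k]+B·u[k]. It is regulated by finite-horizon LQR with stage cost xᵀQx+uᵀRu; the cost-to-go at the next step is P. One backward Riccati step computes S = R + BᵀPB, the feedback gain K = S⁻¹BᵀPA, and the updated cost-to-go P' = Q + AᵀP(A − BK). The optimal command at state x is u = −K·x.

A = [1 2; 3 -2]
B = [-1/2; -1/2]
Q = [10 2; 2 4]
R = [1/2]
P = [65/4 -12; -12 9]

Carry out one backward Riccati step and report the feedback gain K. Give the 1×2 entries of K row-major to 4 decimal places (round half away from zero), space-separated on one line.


BᵀP = [-2.1250 1.5000]
S = R + BᵀPB = [1/2] + [0.3125] = [0.8125]
BᵀPA = [2.3750 -7.2500]
K = S⁻¹·BᵀPA = [2.9231 -8.9231]
A−BK = [2.4615 -2.4615; 4.4615 -6.4615]
AᵀP(A−BK) = [18.3077 -48.3077; -48.3077 132.3077]
P' = Q + AᵀP(A−BK) = [28.3077 -46.3077; -46.3077 136.3077]
tr(P') = 164.6154

2.9231 -8.9231


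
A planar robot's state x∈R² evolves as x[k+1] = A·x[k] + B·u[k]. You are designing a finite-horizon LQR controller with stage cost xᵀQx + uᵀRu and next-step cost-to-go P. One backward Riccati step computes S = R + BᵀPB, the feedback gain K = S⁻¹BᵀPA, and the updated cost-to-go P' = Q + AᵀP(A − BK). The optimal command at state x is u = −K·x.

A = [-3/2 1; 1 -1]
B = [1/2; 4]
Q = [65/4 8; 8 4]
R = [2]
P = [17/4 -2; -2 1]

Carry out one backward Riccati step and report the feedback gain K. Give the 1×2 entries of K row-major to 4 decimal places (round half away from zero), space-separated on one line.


1.0678 -0.8023

BᵀP = [-5.8750 3.0000]
S = R + BᵀPB = [2] + [9.0625] = [11.0625]
BᵀPA = [11.8125 -8.8750]
K = S⁻¹·BᵀPA = [1.0678 -0.8023]
A−BK = [-2.0339 1.4011; -3.2712 2.2090]
AᵀP(A−BK) = [3.9492 -2.8983; -2.8983 2.1299]
P' = Q + AᵀP(A−BK) = [20.1992 5.1017; 5.1017 6.1299]
tr(P') = 26.3291


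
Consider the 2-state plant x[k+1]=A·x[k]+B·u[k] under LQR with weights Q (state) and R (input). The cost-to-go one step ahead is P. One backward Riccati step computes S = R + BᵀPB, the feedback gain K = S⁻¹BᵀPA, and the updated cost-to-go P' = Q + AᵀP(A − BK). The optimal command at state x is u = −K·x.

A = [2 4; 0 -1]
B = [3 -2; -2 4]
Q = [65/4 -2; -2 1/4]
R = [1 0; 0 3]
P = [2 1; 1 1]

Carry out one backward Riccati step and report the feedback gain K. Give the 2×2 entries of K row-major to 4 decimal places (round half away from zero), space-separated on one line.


0.8381 1.4952 0.3048 0.3619

BᵀP = [4.0000 1.0000; 0.0000 2.0000]
S = R + BᵀPB = [1 0; 0 3] + [10.0000 -4.0000; -4.0000 8.0000] = [11.0000 -4.0000; -4.0000 11.0000]
BᵀPA = [8.0000 15.0000; 0.0000 -2.0000]
K = S⁻¹·BᵀPA = [0.8381 1.4952; 0.3048 0.3619]
A−BK = [0.0952 0.2381; 0.4571 0.5429]
AᵀP(A−BK) = [1.2952 2.0381; 2.0381 3.2952]
P' = Q + AᵀP(A−BK) = [17.5452 0.0381; 0.0381 3.5452]
tr(P') = 21.0905


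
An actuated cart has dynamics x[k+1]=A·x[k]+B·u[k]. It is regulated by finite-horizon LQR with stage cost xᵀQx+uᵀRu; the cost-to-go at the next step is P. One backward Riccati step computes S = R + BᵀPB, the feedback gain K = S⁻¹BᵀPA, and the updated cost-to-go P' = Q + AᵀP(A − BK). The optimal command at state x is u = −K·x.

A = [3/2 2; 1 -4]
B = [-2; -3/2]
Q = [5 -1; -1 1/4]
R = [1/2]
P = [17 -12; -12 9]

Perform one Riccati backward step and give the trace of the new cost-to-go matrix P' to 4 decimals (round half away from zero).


BᵀP = [-16.0000 10.5000]
S = R + BᵀPB = [1/2] + [16.2500] = [16.7500]
BᵀPA = [-13.5000 -74.0000]
K = S⁻¹·BᵀPA = [-0.8060 -4.4179]
A−BK = [-0.1119 -6.8358; -0.2090 -10.6269]
AᵀP(A−BK) = [0.3694 3.3582; 3.3582 77.0746]
P' = Q + AᵀP(A−BK) = [5.3694 2.3582; 2.3582 77.3246]
tr(P') = 82.6940

82.6940


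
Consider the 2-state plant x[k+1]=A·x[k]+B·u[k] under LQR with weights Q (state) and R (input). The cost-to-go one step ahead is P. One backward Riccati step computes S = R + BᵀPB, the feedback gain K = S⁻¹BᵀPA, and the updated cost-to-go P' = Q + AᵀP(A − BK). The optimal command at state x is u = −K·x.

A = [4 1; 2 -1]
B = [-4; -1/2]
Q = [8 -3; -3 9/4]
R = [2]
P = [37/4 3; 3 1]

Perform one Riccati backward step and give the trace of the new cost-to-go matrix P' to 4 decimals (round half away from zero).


BᵀP = [-38.5000 -12.5000]
S = R + BᵀPB = [2] + [160.2500] = [162.2500]
BᵀPA = [-179.0000 -26.0000]
K = S⁻¹·BᵀPA = [-1.1032 -0.1602]
A−BK = [-0.4129 0.3590; 1.4484 -1.0801]
AᵀP(A−BK) = [2.5208 0.3159; 0.3159 0.0836]
P' = Q + AᵀP(A−BK) = [10.5208 -2.6841; -2.6841 2.3336]
tr(P') = 12.8544

12.8544


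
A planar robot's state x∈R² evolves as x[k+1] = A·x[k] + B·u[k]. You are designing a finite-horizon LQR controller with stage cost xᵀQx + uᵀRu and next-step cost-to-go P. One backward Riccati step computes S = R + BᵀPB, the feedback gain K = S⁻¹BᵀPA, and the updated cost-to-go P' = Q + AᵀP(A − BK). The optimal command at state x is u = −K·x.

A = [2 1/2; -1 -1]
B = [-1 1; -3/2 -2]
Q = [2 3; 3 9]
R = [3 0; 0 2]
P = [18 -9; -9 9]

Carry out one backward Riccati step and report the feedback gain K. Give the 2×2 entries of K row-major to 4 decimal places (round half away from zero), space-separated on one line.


BᵀP = [-4.5000 -4.5000; 36.0000 -27.0000]
S = R + BᵀPB = [3 0; 0 2] + [11.2500 4.5000; 4.5000 90.0000] = [14.2500 4.5000; 4.5000 92.0000]
BᵀPA = [-4.5000 2.2500; 99.0000 45.0000]
K = S⁻¹·BᵀPA = [-0.6659 0.0035; 1.1087 0.4890]
A−BK = [0.2255 0.0145; 0.2185 -0.0169]
AᵀP(A−BK) = [4.2464 1.1087; 1.1087 0.4890]
P' = Q + AᵀP(A−BK) = [6.2464 4.1087; 4.1087 9.4890]
tr(P') = 15.7353

-0.6659 0.0035 1.1087 0.4890


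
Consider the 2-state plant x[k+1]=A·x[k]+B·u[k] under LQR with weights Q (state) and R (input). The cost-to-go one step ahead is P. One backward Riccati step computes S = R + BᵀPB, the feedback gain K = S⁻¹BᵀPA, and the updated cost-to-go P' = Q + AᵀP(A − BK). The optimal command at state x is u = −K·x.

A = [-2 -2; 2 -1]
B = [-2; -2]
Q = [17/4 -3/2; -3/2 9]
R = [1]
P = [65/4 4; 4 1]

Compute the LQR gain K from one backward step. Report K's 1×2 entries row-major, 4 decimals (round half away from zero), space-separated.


0.5980 0.8922

BᵀP = [-40.5000 -10.0000]
S = R + BᵀPB = [1] + [101.0000] = [102.0000]
BᵀPA = [61.0000 91.0000]
K = S⁻¹·BᵀPA = [0.5980 0.8922]
A−BK = [-0.8039 -0.2157; 3.1961 0.7843]
AᵀP(A−BK) = [0.5196 0.5784; 0.5784 0.8137]
P' = Q + AᵀP(A−BK) = [4.7696 -0.9216; -0.9216 9.8137]
tr(P') = 14.5833


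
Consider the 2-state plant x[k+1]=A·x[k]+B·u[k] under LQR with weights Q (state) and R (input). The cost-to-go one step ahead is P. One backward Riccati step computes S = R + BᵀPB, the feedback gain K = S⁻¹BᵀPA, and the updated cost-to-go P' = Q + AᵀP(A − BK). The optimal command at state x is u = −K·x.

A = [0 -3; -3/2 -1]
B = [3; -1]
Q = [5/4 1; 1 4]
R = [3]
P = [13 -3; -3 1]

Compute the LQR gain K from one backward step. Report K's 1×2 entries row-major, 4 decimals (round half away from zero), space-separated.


BᵀP = [42.0000 -10.0000]
S = R + BᵀPB = [3] + [136.0000] = [139.0000]
BᵀPA = [15.0000 -116.0000]
K = S⁻¹·BᵀPA = [0.1079 -0.8345]
A−BK = [-0.3237 -0.4964; -1.3921 -1.8345]
AᵀP(A−BK) = [0.6313 0.5180; 0.5180 3.1942]
P' = Q + AᵀP(A−BK) = [1.8813 1.5180; 1.5180 7.1942]
tr(P') = 9.0755

0.1079 -0.8345


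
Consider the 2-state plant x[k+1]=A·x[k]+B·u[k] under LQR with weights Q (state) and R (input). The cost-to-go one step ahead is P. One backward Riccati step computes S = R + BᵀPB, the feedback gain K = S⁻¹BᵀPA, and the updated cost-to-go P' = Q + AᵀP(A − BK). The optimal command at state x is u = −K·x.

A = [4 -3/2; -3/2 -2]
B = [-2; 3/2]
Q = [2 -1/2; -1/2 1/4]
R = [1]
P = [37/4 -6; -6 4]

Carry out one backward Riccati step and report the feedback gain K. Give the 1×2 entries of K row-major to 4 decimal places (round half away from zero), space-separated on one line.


BᵀP = [-27.5000 18.0000]
S = R + BᵀPB = [1] + [82.0000] = [83.0000]
BᵀPA = [-137.0000 5.2500]
K = S⁻¹·BᵀPA = [-1.6506 0.0633]
A−BK = [0.6988 -1.3735; 0.9759 -2.0949]
AᵀP(A−BK) = [2.8675 -0.3343; -0.3343 0.4804]
P' = Q + AᵀP(A−BK) = [4.8675 -0.8343; -0.8343 0.7304]
tr(P') = 5.5979

-1.6506 0.0633


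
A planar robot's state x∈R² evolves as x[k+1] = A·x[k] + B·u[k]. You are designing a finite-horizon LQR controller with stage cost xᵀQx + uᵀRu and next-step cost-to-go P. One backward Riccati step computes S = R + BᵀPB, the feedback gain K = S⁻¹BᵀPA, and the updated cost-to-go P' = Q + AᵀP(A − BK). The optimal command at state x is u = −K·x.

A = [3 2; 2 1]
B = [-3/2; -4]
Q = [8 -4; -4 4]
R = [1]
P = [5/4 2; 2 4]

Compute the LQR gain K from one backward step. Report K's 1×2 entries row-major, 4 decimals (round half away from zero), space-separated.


-0.7366 -0.4221

BᵀP = [-9.8750 -19.0000]
S = R + BᵀPB = [1] + [90.8125] = [91.8125]
BᵀPA = [-67.6250 -38.7500]
K = S⁻¹·BᵀPA = [-0.7366 -0.4221]
A−BK = [1.8952 1.3669; -0.9462 -0.6882]
AᵀP(A−BK) = [1.4404 0.9585; 0.9585 0.6453]
P' = Q + AᵀP(A−BK) = [9.4404 -3.0415; -3.0415 4.6453]
tr(P') = 14.0858


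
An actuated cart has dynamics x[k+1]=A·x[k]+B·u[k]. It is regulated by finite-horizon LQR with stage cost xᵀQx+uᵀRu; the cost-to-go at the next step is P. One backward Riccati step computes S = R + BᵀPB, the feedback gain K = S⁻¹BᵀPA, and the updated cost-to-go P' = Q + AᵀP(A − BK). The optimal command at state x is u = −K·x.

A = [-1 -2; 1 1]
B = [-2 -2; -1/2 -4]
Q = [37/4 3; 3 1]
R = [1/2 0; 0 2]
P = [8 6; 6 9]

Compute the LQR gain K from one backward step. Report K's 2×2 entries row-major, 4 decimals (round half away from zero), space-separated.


BᵀP = [-19.0000 -16.5000; -40.0000 -48.0000]
S = R + BᵀPB = [1/2 0; 0 2] + [46.2500 104.0000; 104.0000 272.0000] = [46.7500 104.0000; 104.0000 274.0000]
BᵀPA = [2.5000 21.5000; -8.0000 32.0000]
K = S⁻¹·BᵀPA = [0.7610 1.2857; -0.3180 -0.3712]
A−BK = [-0.1141 -0.1711; 0.1084 0.1580]
AᵀP(A−BK) = [0.5533 0.8162; 0.8162 1.2365]
P' = Q + AᵀP(A−BK) = [9.8033 3.8162; 3.8162 2.2365]
tr(P') = 12.0398

0.7610 1.2857 -0.3180 -0.3712


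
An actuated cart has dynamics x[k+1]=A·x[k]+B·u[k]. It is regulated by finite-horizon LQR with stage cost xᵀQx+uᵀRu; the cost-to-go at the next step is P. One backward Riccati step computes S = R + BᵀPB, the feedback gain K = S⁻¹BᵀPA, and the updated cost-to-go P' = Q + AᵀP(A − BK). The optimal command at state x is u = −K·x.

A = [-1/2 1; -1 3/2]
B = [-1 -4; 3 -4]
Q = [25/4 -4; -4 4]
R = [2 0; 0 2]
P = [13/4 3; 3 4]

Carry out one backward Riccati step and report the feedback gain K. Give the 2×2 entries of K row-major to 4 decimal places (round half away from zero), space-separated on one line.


BᵀP = [5.7500 9.0000; -25.0000 -28.0000]
S = R + BᵀPB = [2 0; 0 2] + [21.2500 -59.0000; -59.0000 212.0000] = [23.2500 -59.0000; -59.0000 214.0000]
BᵀPA = [-11.8750 19.2500; 40.5000 -67.0000]
K = S⁻¹·BᵀPA = [-0.1015 0.1114; 0.1613 -0.2824]
A−BK = [0.0435 -0.0181; -0.0504 0.0363]
AᵀP(A−BK) = [0.0758 -0.1161; -0.1161 0.1867]
P' = Q + AᵀP(A−BK) = [6.3258 -4.1161; -4.1161 4.1867]
tr(P') = 10.5125

-0.1015 0.1114 0.1613 -0.2824


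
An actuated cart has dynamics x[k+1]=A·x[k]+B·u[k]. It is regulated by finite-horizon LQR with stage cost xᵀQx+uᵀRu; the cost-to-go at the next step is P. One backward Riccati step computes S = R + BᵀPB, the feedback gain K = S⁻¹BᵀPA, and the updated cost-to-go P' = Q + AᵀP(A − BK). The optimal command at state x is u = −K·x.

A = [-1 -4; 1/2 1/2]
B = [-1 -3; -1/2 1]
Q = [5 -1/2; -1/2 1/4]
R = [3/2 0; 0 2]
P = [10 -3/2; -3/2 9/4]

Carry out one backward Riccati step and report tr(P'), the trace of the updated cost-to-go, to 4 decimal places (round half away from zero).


8.6781

BᵀP = [-9.2500 0.3750; -31.5000 6.7500]
S = R + BᵀPB = [3/2 0; 0 2] + [9.0625 28.1250; 28.1250 101.2500] = [10.5625 28.1250; 28.1250 103.2500]
BᵀPA = [9.4375 37.1875; 34.8750 129.3750]
K = S⁻¹·BᵀPA = [-0.0215 0.6708; 0.3436 1.0703]
A−BK = [0.0094 -0.1183; 0.1456 -0.2349]
AᵀP(A−BK) = [0.2813 0.6550; 0.6550 3.1468]
P' = Q + AᵀP(A−BK) = [5.2813 0.1550; 0.1550 3.3968]
tr(P') = 8.6781


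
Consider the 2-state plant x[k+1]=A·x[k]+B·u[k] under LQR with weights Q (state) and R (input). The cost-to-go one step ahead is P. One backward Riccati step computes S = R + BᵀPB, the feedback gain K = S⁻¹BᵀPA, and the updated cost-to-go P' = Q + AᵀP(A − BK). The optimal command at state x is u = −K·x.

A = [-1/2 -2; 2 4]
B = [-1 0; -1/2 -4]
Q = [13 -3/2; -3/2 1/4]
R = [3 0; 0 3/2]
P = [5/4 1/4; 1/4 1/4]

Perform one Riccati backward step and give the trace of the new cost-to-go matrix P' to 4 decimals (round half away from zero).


BᵀP = [-1.3750 -0.3750; -1.0000 -1.0000]
S = R + BᵀPB = [3 0; 0 3/2] + [1.5625 1.5000; 1.5000 4.0000] = [4.5625 1.5000; 1.5000 5.5000]
BᵀPA = [-0.0625 1.2500; -1.5000 -2.0000]
K = S⁻¹·BᵀPA = [0.0834 0.4323; -0.2955 -0.4815]
A−BK = [-0.4166 -1.5677; 0.8598 2.2900]
AᵀP(A−BK) = [0.3745 1.0547; 1.0547 3.4966]
P' = Q + AᵀP(A−BK) = [13.3745 -0.4453; -0.4453 3.7466]
tr(P') = 17.1211

17.1211


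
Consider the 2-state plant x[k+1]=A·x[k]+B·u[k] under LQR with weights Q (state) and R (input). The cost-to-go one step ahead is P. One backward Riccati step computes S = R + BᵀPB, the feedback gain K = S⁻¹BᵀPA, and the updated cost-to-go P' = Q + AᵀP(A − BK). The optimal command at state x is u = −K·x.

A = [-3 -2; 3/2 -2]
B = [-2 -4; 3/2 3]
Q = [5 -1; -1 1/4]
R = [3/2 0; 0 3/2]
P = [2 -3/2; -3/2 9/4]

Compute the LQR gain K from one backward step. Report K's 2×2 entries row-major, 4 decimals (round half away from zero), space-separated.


BᵀP = [-6.2500 6.3750; -12.5000 12.7500]
S = R + BᵀPB = [3/2 0; 0 3/2] + [22.0625 44.1250; 44.1250 88.2500] = [23.5625 44.1250; 44.1250 89.7500]
BᵀPA = [28.3125 -0.2500; 56.6250 -0.5000]
K = S⁻¹·BᵀPA = [0.2532 -0.0022; 0.5064 -0.0045]
A−BK = [-0.4679 -2.0224; -0.3991 -1.9832]
AᵀP(A−BK) = [0.7169 1.0665; 1.0665 4.9972]
P' = Q + AᵀP(A−BK) = [5.7169 0.0665; 0.0665 5.2472]
tr(P') = 10.9641

0.2532 -0.0022 0.5064 -0.0045


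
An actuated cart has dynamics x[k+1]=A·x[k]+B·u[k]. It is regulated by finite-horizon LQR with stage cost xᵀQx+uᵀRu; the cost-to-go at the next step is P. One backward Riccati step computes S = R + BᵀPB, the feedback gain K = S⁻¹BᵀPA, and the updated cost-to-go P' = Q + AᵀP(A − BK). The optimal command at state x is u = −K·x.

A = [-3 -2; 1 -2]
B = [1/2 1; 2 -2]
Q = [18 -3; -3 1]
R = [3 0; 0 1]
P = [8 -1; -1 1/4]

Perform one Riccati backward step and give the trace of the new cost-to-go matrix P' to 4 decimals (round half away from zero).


29.4615

BᵀP = [2.0000 0.0000; 10.0000 -1.5000]
S = R + BᵀPB = [3 0; 0 1] + [1.0000 2.0000; 2.0000 13.0000] = [4.0000 2.0000; 2.0000 14.0000]
BᵀPA = [-6.0000 -4.0000; -31.5000 -17.0000]
K = S⁻¹·BᵀPA = [-0.4038 -0.4231; -2.1923 -1.1538]
A−BK = [-0.6058 -0.6346; -2.5769 -3.4615]
AᵀP(A−BK) = [6.7692 4.6154; 4.6154 3.6923]
P' = Q + AᵀP(A−BK) = [24.7692 1.6154; 1.6154 4.6923]
tr(P') = 29.4615


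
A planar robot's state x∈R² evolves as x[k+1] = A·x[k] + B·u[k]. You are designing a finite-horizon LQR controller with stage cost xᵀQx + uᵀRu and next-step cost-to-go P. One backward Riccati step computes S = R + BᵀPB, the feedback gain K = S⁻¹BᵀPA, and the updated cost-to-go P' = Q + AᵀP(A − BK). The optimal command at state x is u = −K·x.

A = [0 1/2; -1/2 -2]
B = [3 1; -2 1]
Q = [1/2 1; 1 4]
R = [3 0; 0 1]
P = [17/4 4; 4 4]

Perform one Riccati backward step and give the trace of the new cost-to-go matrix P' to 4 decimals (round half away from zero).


BᵀP = [4.7500 4.0000; 8.2500 8.0000]
S = R + BᵀPB = [3 0; 0 1] + [6.2500 8.7500; 8.7500 16.2500] = [9.2500 8.7500; 8.7500 17.2500]
BᵀPA = [-2.0000 -5.6250; -4.0000 -11.8750]
K = S⁻¹·BᵀPA = [0.0060 0.0828; -0.2349 -0.7304]
A−BK = [0.2169 0.9819; -0.2530 -1.1039]
AᵀP(A−BK) = [0.0723 0.2440; 0.2440 0.8547]
P' = Q + AᵀP(A−BK) = [0.5723 1.2440; 1.2440 4.8547]
tr(P') = 5.4270

5.4270


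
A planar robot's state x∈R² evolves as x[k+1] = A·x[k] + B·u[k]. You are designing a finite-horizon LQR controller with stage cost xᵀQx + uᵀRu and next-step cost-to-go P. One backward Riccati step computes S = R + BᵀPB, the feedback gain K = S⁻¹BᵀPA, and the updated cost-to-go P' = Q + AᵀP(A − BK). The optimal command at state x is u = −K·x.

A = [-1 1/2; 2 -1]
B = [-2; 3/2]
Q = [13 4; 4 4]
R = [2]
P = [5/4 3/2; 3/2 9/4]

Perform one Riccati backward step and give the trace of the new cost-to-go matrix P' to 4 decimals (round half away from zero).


BᵀP = [-0.2500 0.3750]
S = R + BᵀPB = [2] + [1.0625] = [3.0625]
BᵀPA = [1.0000 -0.5000]
K = S⁻¹·BᵀPA = [0.3265 -0.1633]
A−BK = [-0.3469 0.1735; 1.5102 -0.7551]
AᵀP(A−BK) = [3.9235 -1.9617; -1.9617 0.9809]
P' = Q + AᵀP(A−BK) = [16.9235 2.0383; 2.0383 4.9809]
tr(P') = 21.9043

21.9043


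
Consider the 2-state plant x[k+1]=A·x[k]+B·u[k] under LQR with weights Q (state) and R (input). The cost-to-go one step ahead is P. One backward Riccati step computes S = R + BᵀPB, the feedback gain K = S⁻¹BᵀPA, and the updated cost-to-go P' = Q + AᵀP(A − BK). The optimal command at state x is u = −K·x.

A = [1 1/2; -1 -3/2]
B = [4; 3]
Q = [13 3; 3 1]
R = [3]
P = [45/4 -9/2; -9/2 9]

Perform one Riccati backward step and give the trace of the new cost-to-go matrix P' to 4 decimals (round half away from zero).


69.7849

BᵀP = [31.5000 9.0000]
S = R + BᵀPB = [3] + [153.0000] = [156.0000]
BᵀPA = [22.5000 2.2500]
K = S⁻¹·BᵀPA = [0.1442 0.0144]
A−BK = [0.4231 0.4423; -1.4327 -1.5433]
AᵀP(A−BK) = [26.0048 27.8005; 27.8005 29.7800]
P' = Q + AᵀP(A−BK) = [39.0048 30.8005; 30.8005 30.7800]
tr(P') = 69.7849


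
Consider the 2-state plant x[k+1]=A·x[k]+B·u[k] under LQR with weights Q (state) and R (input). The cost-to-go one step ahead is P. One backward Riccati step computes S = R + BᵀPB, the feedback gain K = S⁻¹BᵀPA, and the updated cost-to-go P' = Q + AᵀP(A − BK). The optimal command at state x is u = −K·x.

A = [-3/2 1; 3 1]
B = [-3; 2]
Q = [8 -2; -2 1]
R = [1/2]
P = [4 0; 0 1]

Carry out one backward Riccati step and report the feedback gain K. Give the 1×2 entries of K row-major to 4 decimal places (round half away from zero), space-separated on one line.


0.5926 -0.2469

BᵀP = [-12.0000 2.0000]
S = R + BᵀPB = [1/2] + [40.0000] = [40.5000]
BᵀPA = [24.0000 -10.0000]
K = S⁻¹·BᵀPA = [0.5926 -0.2469]
A−BK = [0.2778 0.2593; 1.8148 1.4938]
AᵀP(A−BK) = [3.7778 2.9259; 2.9259 2.5309]
P' = Q + AᵀP(A−BK) = [11.7778 0.9259; 0.9259 3.5309]
tr(P') = 15.3086


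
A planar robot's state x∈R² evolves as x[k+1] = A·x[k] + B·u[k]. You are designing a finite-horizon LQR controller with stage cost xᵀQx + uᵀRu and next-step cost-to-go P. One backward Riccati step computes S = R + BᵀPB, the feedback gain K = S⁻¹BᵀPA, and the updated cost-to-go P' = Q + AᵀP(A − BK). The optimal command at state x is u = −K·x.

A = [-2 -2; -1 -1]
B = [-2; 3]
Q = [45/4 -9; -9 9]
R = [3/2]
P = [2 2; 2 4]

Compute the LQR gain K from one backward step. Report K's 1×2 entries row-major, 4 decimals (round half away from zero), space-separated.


-0.5581 -0.5581

BᵀP = [2.0000 8.0000]
S = R + BᵀPB = [3/2] + [20.0000] = [21.5000]
BᵀPA = [-12.0000 -12.0000]
K = S⁻¹·BᵀPA = [-0.5581 -0.5581]
A−BK = [-3.1163 -3.1163; 0.6744 0.6744]
AᵀP(A−BK) = [13.3023 13.3023; 13.3023 13.3023]
P' = Q + AᵀP(A−BK) = [24.5523 4.3023; 4.3023 22.3023]
tr(P') = 46.8547
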